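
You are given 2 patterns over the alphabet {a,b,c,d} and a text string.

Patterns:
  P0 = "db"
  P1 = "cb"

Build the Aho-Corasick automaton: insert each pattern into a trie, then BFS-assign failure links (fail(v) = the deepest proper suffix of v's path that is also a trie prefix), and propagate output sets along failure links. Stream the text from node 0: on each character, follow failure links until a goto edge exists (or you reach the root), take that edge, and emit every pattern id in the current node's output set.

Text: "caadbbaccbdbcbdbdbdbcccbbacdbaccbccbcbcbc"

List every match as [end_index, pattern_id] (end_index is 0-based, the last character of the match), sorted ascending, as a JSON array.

Build automaton:
Trie nodes:
  n0 'ε': c→3 d→1
  n1 'd': b→2
  n2 'db': ·  [P0 ends]
  n3 'c': b→4
  n4 'cb': ·  [P1 ends]

Failure links (BFS by depth):
  fail(1) 'd': from fail(0)=0 chase 'd': 0 ⇒ 0;  out=∅∪out(0)=∅
  fail(3) 'c': from fail(0)=0 chase 'c': 0 ⇒ 0;  out=∅∪out(0)=∅
  fail(2) 'db': from fail(1)=0 chase 'b': 0 ⇒ 0;  out={0}∪out(0)={0}
  fail(4) 'cb': from fail(3)=0 chase 'b': 0 ⇒ 0;  out={1}∪out(0)={1}

Text stream:
[0] read 'c'  n0⇒n3
[1] read 'a'  n3⇒n0 ·f
[2] read 'a'  n0⇒n0
[3] read 'd'  n0⇒n1
[4] read 'b'  n1⇒n2  → match P0@[3:4]
[5] read 'b'  n2⇒n0 ·f
[6] read 'a'  n0⇒n0
[7] read 'c'  n0⇒n3
[8] read 'c'  n3⇒n3 ·f
[9] read 'b'  n3⇒n4  → match P1@[8:9]
[10] read 'd'  n4⇒n1 ·f
[11] read 'b'  n1⇒n2  → match P0@[10:11]
[12] read 'c'  n2⇒n3 ·f
[13] read 'b'  n3⇒n4  → match P1@[12:13]
[14] read 'd'  n4⇒n1 ·f
[15] read 'b'  n1⇒n2  → match P0@[14:15]
[16] read 'd'  n2⇒n1 ·f
[17] read 'b'  n1⇒n2  → match P0@[16:17]
[18] read 'd'  n2⇒n1 ·f
[19] read 'b'  n1⇒n2  → match P0@[18:19]
[20] read 'c'  n2⇒n3 ·f
[21] read 'c'  n3⇒n3 ·f
[22] read 'c'  n3⇒n3 ·f
[23] read 'b'  n3⇒n4  → match P1@[22:23]
[24] read 'b'  n4⇒n0 ·f
[25] read 'a'  n0⇒n0
[26] read 'c'  n0⇒n3
[27] read 'd'  n3⇒n1 ·f
[28] read 'b'  n1⇒n2  → match P0@[27:28]
[29] read 'a'  n2⇒n0 ·f
[30] read 'c'  n0⇒n3
[31] read 'c'  n3⇒n3 ·f
[32] read 'b'  n3⇒n4  → match P1@[31:32]
[33] read 'c'  n4⇒n3 ·f
[34] read 'c'  n3⇒n3 ·f
[35] read 'b'  n3⇒n4  → match P1@[34:35]
[36] read 'c'  n4⇒n3 ·f
[37] read 'b'  n3⇒n4  → match P1@[36:37]
[38] read 'c'  n4⇒n3 ·f
[39] read 'b'  n3⇒n4  → match P1@[38:39]
[40] read 'c'  n4⇒n3 ·f

Result: [[4,0],[9,1],[11,0],[13,1],[15,0],[17,0],[19,0],[23,1],[28,0],[32,1],[35,1],[37,1],[39,1]]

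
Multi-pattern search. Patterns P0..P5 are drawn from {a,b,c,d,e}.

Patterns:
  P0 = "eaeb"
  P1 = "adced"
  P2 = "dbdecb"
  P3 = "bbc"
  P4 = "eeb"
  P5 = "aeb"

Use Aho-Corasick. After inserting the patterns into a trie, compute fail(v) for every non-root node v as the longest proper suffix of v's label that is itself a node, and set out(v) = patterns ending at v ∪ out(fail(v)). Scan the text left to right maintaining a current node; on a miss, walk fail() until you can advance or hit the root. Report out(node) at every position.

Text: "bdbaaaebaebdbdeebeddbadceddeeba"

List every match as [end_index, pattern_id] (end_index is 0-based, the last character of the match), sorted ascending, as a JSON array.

Build:
Trie (insert patterns):
  0='ε' goto a→5 b→16 d→10 e→1
  1='e' goto a→2 e→19
  2='ea' goto e→3
  3='eae' goto b→4
  4='eaeb' goto ·  [P0 ends]
  5='a' goto d→6 e→21
  6='ad' goto c→7
  7='adc' goto e→8
  8='adce' goto d→9
  9='adced' goto ·  [P1 ends]
  10='d' goto b→11
  11='db' goto d→12
  12='dbd' goto e→13
  13='dbde' goto c→14
  14='dbdec' goto b→15
  15='dbdecb' goto ·  [P2 ends]
  16='b' goto b→17
  17='bb' goto c→18
  18='bbc' goto ·  [P3 ends]
  19='ee' goto b→20
  20='eeb' goto ·  [P4 ends]
  21='ae' goto b→22
  22='aeb' goto ·  [P5 ends]

Failure links (BFS by depth):
  fail(1) 'e': from fail(0)=0 chase 'e': 0 ⇒ 0;  out=∅∪out(0)=∅
  fail(5) 'a': from fail(0)=0 chase 'a': 0 ⇒ 0;  out=∅∪out(0)=∅
  fail(10) 'd': from fail(0)=0 chase 'd': 0 ⇒ 0;  out=∅∪out(0)=∅
  fail(16) 'b': from fail(0)=0 chase 'b': 0 ⇒ 0;  out=∅∪out(0)=∅
  fail(2) 'ea': from fail(1)=0 chase 'a': 0 ⇒ 5;  out=∅∪out(5)=∅
  fail(6) 'ad': from fail(5)=0 chase 'd': 0 ⇒ 10;  out=∅∪out(10)=∅
  fail(11) 'db': from fail(10)=0 chase 'b': 0 ⇒ 16;  out=∅∪out(16)=∅
  fail(17) 'bb': from fail(16)=0 chase 'b': 0 ⇒ 16;  out=∅∪out(16)=∅
  fail(19) 'ee': from fail(1)=0 chase 'e': 0 ⇒ 1;  out=∅∪out(1)=∅
  fail(21) 'ae': from fail(5)=0 chase 'e': 0 ⇒ 1;  out=∅∪out(1)=∅
  fail(3) 'eae': from fail(2)=5 chase 'e': 5 ⇒ 21;  out=∅∪out(21)=∅
  fail(7) 'adc': from fail(6)=10 chase 'c': 10→0 ⇒ 0;  out=∅∪out(0)=∅
  fail(12) 'dbd': from fail(11)=16 chase 'd': 16→0 ⇒ 10;  out=∅∪out(10)=∅
  fail(18) 'bbc': from fail(17)=16 chase 'c': 16→0 ⇒ 0;  out={3}∪out(0)={3}
  fail(20) 'eeb': from fail(19)=1 chase 'b': 1→0 ⇒ 16;  out={4}∪out(16)={4}
  fail(22) 'aeb': from fail(21)=1 chase 'b': 1→0 ⇒ 16;  out={5}∪out(16)={5}
  fail(4) 'eaeb': from fail(3)=21 chase 'b': 21 ⇒ 22;  out={0}∪out(22)={0,5}
  fail(8) 'adce': from fail(7)=0 chase 'e': 0 ⇒ 1;  out=∅∪out(1)=∅
  fail(13) 'dbde': from fail(12)=10 chase 'e': 10→0 ⇒ 1;  out=∅∪out(1)=∅
  fail(9) 'adced': from fail(8)=1 chase 'd': 1→0 ⇒ 10;  out={1}∪out(10)={1}
  fail(14) 'dbdec': from fail(13)=1 chase 'c': 1→0 ⇒ 0;  out=∅∪out(0)=∅
  fail(15) 'dbdecb': from fail(14)=0 chase 'b': 0 ⇒ 16;  out={2}∪out(16)={2}

Run:
i=0 'b': node 0→16
i=1 'd': node 16→10 ·f
i=2 'b': node 10→11
i=3 'a': node 11→5 ·f
i=4 'a': node 5→5 ·f
i=5 'a': node 5→5 ·f
i=6 'e': node 5→21
i=7 'b': node 21→22  ** P5@[5:7]
i=8 'a': node 22→5 ·f
i=9 'e': node 5→21
i=10 'b': node 21→22  ** P5@[8:10]
i=11 'd': node 22→10 ·f
i=12 'b': node 10→11
i=13 'd': node 11→12
i=14 'e': node 12→13
i=15 'e': node 13→19 ·f
i=16 'b': node 19→20  ** P4@[14:16]
i=17 'e': node 20→1 ·f
i=18 'd': node 1→10 ·f
i=19 'd': node 10→10 ·f
i=20 'b': node 10→11
i=21 'a': node 11→5 ·f
i=22 'd': node 5→6
i=23 'c': node 6→7
i=24 'e': node 7→8
i=25 'd': node 8→9  ** P1@[21:25]
i=26 'd': node 9→10 ·f
i=27 'e': node 10→1 ·f
i=28 'e': node 1→19
i=29 'b': node 19→20  ** P4@[27:29]
i=30 'a': node 20→5 ·f

Matches: [[7,5],[10,5],[16,4],[25,1],[29,4]]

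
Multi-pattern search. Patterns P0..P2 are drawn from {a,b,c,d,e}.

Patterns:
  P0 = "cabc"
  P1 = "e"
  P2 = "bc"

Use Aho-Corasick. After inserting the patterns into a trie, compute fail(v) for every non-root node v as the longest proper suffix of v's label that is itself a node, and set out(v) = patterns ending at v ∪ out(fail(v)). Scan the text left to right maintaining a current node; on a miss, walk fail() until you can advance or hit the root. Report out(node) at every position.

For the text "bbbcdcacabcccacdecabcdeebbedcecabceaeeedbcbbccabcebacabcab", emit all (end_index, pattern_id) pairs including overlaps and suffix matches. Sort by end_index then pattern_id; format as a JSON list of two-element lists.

Build automaton:
Trie nodes:
  0='ε' goto b→6 c→1 e→5
  1='c' goto a→2
  2='ca' goto b→3
  3='cab' goto c→4
  4='cabc' goto ·  [P0 ends]
  5='e' goto ·  [P1 ends]
  6='b' goto c→7
  7='bc' goto ·  [P2 ends]

BFS fail/out derivation:
  fail(1) 'c': from fail(0)=0 chase 'c': 0 ⇒ 0;  out=∅∪out(0)=∅
  fail(5) 'e': from fail(0)=0 chase 'e': 0 ⇒ 0;  out={1}∪out(0)={1}
  fail(6) 'b': from fail(0)=0 chase 'b': 0 ⇒ 0;  out=∅∪out(0)=∅
  fail(2) 'ca': from fail(1)=0 chase 'a': 0 ⇒ 0;  out=∅∪out(0)=∅
  fail(7) 'bc': from fail(6)=0 chase 'c': 0 ⇒ 1;  out={2}∪out(1)={2}
  fail(3) 'cab': from fail(2)=0 chase 'b': 0 ⇒ 6;  out=∅∪out(6)=∅
  fail(4) 'cabc': from fail(3)=6 chase 'c': 6 ⇒ 7;  out={0}∪out(7)={0,2}

Scan:
i=0 'b': node 0→6
i=1 'b': node 6→6 (fail-walked)
i=2 'b': node 6→6 (fail-walked)
i=3 'c': node 6→7  emit P2@[2:3]
i=4 'd': node 7→0 (fail-walked)
i=5 'c': node 0→1
i=6 'a': node 1→2
i=7 'c': node 2→1 (fail-walked)
i=8 'a': node 1→2
i=9 'b': node 2→3
i=10 'c': node 3→4  emit P0@[7:10],P2@[9:10]
i=11 'c': node 4→1 (fail-walked)
i=12 'c': node 1→1 (fail-walked)
i=13 'a': node 1→2
i=14 'c': node 2→1 (fail-walked)
i=15 'd': node 1→0 (fail-walked)
i=16 'e': node 0→5  emit P1@[16:16]
i=17 'c': node 5→1 (fail-walked)
i=18 'a': node 1→2
i=19 'b': node 2→3
i=20 'c': node 3→4  emit P0@[17:20],P2@[19:20]
i=21 'd': node 4→0 (fail-walked)
i=22 'e': node 0→5  emit P1@[22:22]
i=23 'e': node 5→5 (fail-walked)  emit P1@[23:23]
i=24 'b': node 5→6 (fail-walked)
i=25 'b': node 6→6 (fail-walked)
i=26 'e': node 6→5 (fail-walked)  emit P1@[26:26]
i=27 'd': node 5→0 (fail-walked)
i=28 'c': node 0→1
i=29 'e': node 1→5 (fail-walked)  emit P1@[29:29]
i=30 'c': node 5→1 (fail-walked)
i=31 'a': node 1→2
i=32 'b': node 2→3
i=33 'c': node 3→4  emit P0@[30:33],P2@[32:33]
i=34 'e': node 4→5 (fail-walked)  emit P1@[34:34]
i=35 'a': node 5→0 (fail-walked)
i=36 'e': node 0→5  emit P1@[36:36]
i=37 'e': node 5→5 (fail-walked)  emit P1@[37:37]
i=38 'e': node 5→5 (fail-walked)  emit P1@[38:38]
i=39 'd': node 5→0 (fail-walked)
i=40 'b': node 0→6
i=41 'c': node 6→7  emit P2@[40:41]
i=42 'b': node 7→6 (fail-walked)
i=43 'b': node 6→6 (fail-walked)
i=44 'c': node 6→7  emit P2@[43:44]
i=45 'c': node 7→1 (fail-walked)
i=46 'a': node 1→2
i=47 'b': node 2→3
i=48 'c': node 3→4  emit P0@[45:48],P2@[47:48]
i=49 'e': node 4→5 (fail-walked)  emit P1@[49:49]
i=50 'b': node 5→6 (fail-walked)
i=51 'a': node 6→0 (fail-walked)
i=52 'c': node 0→1
i=53 'a': node 1→2
i=54 'b': node 2→3
i=55 'c': node 3→4  emit P0@[52:55],P2@[54:55]
i=56 'a': node 4→2 (fail-walked)
i=57 'b': node 2→3

All matches (sorted): [[3,2],[10,0],[10,2],[16,1],[20,0],[20,2],[22,1],[23,1],[26,1],[29,1],[33,0],[33,2],[34,1],[36,1],[37,1],[38,1],[41,2],[44,2],[48,0],[48,2],[49,1],[55,0],[55,2]]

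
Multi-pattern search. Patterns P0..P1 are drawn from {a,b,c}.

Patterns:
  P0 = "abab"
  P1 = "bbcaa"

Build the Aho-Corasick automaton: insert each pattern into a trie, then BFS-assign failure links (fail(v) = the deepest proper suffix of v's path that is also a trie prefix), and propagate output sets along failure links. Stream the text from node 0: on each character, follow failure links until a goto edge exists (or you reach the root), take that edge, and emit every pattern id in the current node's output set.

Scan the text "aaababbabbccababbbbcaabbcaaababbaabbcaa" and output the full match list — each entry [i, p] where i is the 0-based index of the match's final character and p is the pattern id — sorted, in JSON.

Construct AC machine:
Trie (insert patterns):
  n0 'ε': a→1 b→5
  n1 'a': b→2
  n2 'ab': a→3
  n3 'aba': b→4
  n4 'abab': ·  [P0 ends]
  n5 'b': b→6
  n6 'bb': c→7
  n7 'bbc': a→8
  n8 'bbca': a→9
  n9 'bbcaa': ·  [P1 ends]

BFS fail/out derivation:
  fail(1) 'a': from fail(0)=0 chase 'a': 0 ⇒ 0;  out=∅∪out(0)=∅
  fail(5) 'b': from fail(0)=0 chase 'b': 0 ⇒ 0;  out=∅∪out(0)=∅
  fail(2) 'ab': from fail(1)=0 chase 'b': 0 ⇒ 5;  out=∅∪out(5)=∅
  fail(6) 'bb': from fail(5)=0 chase 'b': 0 ⇒ 5;  out=∅∪out(5)=∅
  fail(3) 'aba': from fail(2)=5 chase 'a': 5→0 ⇒ 1;  out=∅∪out(1)=∅
  fail(7) 'bbc': from fail(6)=5 chase 'c': 5→0 ⇒ 0;  out=∅∪out(0)=∅
  fail(4) 'abab': from fail(3)=1 chase 'b': 1 ⇒ 2;  out={0}∪out(2)={0}
  fail(8) 'bbca': from fail(7)=0 chase 'a': 0 ⇒ 1;  out=∅∪out(1)=∅
  fail(9) 'bbcaa': from fail(8)=1 chase 'a': 1→0 ⇒ 1;  out={1}∪out(1)={1}

Text stream:
pos 0 'a': at 1
pos 1 'a': at 1 ·f
pos 2 'a': at 1 ·f
pos 3 'b': at 2
pos 4 'a': at 3
pos 5 'b': at 4  ** P0@[2:5]
pos 6 'b': at 6 ·f
pos 7 'a': at 1 ·f
pos 8 'b': at 2
pos 9 'b': at 6 ·f
pos 10 'c': at 7
pos 11 'c': at 0 ·f
pos 12 'a': at 1
pos 13 'b': at 2
pos 14 'a': at 3
pos 15 'b': at 4  ** P0@[12:15]
pos 16 'b': at 6 ·f
pos 17 'b': at 6 ·f
pos 18 'b': at 6 ·f
pos 19 'c': at 7
pos 20 'a': at 8
pos 21 'a': at 9  ** P1@[17:21]
pos 22 'b': at 2 ·f
pos 23 'b': at 6 ·f
pos 24 'c': at 7
pos 25 'a': at 8
pos 26 'a': at 9  ** P1@[22:26]
pos 27 'a': at 1 ·f
pos 28 'b': at 2
pos 29 'a': at 3
pos 30 'b': at 4  ** P0@[27:30]
pos 31 'b': at 6 ·f
pos 32 'a': at 1 ·f
pos 33 'a': at 1 ·f
pos 34 'b': at 2
pos 35 'b': at 6 ·f
pos 36 'c': at 7
pos 37 'a': at 8
pos 38 'a': at 9  ** P1@[34:38]

All matches (sorted): [[5,0],[15,0],[21,1],[26,1],[30,0],[38,1]]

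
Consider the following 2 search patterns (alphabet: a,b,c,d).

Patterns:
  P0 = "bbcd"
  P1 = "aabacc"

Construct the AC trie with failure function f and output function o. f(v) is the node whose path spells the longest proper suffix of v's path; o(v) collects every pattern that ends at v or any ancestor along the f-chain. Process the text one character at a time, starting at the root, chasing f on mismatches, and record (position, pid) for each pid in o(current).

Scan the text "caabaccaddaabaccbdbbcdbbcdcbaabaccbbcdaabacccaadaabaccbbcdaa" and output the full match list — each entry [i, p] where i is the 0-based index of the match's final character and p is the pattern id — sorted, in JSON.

Construct AC machine:
Trie (insert patterns):
  n0 'ε': a→5 b→1
  n1 'b': b→2
  n2 'bb': c→3
  n3 'bbc': d→4
  n4 'bbcd': ·  [P0 ends]
  n5 'a': a→6
  n6 'aa': b→7
  n7 'aab': a→8
  n8 'aaba': c→9
  n9 'aabac': c→10
  n10 'aabacc': ·  [P1 ends]

Failure links (BFS by depth):
  fail(1) 'b': from fail(0)=0 chase 'b': 0 ⇒ 0;  out=∅∪out(0)=∅
  fail(5) 'a': from fail(0)=0 chase 'a': 0 ⇒ 0;  out=∅∪out(0)=∅
  fail(2) 'bb': from fail(1)=0 chase 'b': 0 ⇒ 1;  out=∅∪out(1)=∅
  fail(6) 'aa': from fail(5)=0 chase 'a': 0 ⇒ 5;  out=∅∪out(5)=∅
  fail(3) 'bbc': from fail(2)=1 chase 'c': 1→0 ⇒ 0;  out=∅∪out(0)=∅
  fail(7) 'aab': from fail(6)=5 chase 'b': 5→0 ⇒ 1;  out=∅∪out(1)=∅
  fail(4) 'bbcd': from fail(3)=0 chase 'd': 0 ⇒ 0;  out={0}∪out(0)={0}
  fail(8) 'aaba': from fail(7)=1 chase 'a': 1→0 ⇒ 5;  out=∅∪out(5)=∅
  fail(9) 'aabac': from fail(8)=5 chase 'c': 5→0 ⇒ 0;  out=∅∪out(0)=∅
  fail(10) 'aabacc': from fail(9)=0 chase 'c': 0 ⇒ 0;  out={1}∪out(0)={1}

Run:
pos 0 'c': at 0
pos 1 'a': at 5
pos 2 'a': at 6
pos 3 'b': at 7
pos 4 'a': at 8
pos 5 'c': at 9
pos 6 'c': at 10  → match P1@[1:6]
pos 7 'a': at 5 (via fail)
pos 8 'd': at 0 (via fail)
pos 9 'd': at 0
pos 10 'a': at 5
pos 11 'a': at 6
pos 12 'b': at 7
pos 13 'a': at 8
pos 14 'c': at 9
pos 15 'c': at 10  → match P1@[10:15]
pos 16 'b': at 1 (via fail)
pos 17 'd': at 0 (via fail)
pos 18 'b': at 1
pos 19 'b': at 2
pos 20 'c': at 3
pos 21 'd': at 4  → match P0@[18:21]
pos 22 'b': at 1 (via fail)
pos 23 'b': at 2
pos 24 'c': at 3
pos 25 'd': at 4  → match P0@[22:25]
pos 26 'c': at 0 (via fail)
pos 27 'b': at 1
pos 28 'a': at 5 (via fail)
pos 29 'a': at 6
pos 30 'b': at 7
pos 31 'a': at 8
pos 32 'c': at 9
pos 33 'c': at 10  → match P1@[28:33]
pos 34 'b': at 1 (via fail)
pos 35 'b': at 2
pos 36 'c': at 3
pos 37 'd': at 4  → match P0@[34:37]
pos 38 'a': at 5 (via fail)
pos 39 'a': at 6
pos 40 'b': at 7
pos 41 'a': at 8
pos 42 'c': at 9
pos 43 'c': at 10  → match P1@[38:43]
pos 44 'c': at 0 (via fail)
pos 45 'a': at 5
pos 46 'a': at 6
pos 47 'd': at 0 (via fail)
pos 48 'a': at 5
pos 49 'a': at 6
pos 50 'b': at 7
pos 51 'a': at 8
pos 52 'c': at 9
pos 53 'c': at 10  → match P1@[48:53]
pos 54 'b': at 1 (via fail)
pos 55 'b': at 2
pos 56 'c': at 3
pos 57 'd': at 4  → match P0@[54:57]
pos 58 'a': at 5 (via fail)
pos 59 'a': at 6

Result: [[6,1],[15,1],[21,0],[25,0],[33,1],[37,0],[43,1],[53,1],[57,0]]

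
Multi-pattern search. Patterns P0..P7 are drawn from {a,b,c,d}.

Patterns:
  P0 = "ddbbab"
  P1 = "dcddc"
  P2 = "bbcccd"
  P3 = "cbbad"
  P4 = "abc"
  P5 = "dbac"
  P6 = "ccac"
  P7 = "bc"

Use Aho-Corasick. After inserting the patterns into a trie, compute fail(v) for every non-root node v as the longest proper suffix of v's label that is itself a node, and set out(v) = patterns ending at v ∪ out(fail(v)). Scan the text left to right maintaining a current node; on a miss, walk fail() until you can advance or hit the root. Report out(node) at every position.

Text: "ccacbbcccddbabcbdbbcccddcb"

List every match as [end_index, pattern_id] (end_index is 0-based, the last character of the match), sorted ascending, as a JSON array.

Construct AC machine:
Trie nodes:
  n0 'ε': a→22 b→11 c→17 d→1
  n1 'd': b→25 c→7 d→2
  n2 'dd': b→3
  n3 'ddb': b→4
  n4 'ddbb': a→5
  n5 'ddbba': b→6
  n6 'ddbbab': ·  ←P0
  n7 'dc': d→8
  n8 'dcd': d→9
  n9 'dcdd': c→10
  n10 'dcddc': ·  ←P1
  n11 'b': b→12 c→31
  n12 'bb': c→13
  n13 'bbc': c→14
  n14 'bbcc': c→15
  n15 'bbccc': d→16
  n16 'bbcccd': ·  ←P2
  n17 'c': b→18 c→28
  n18 'cb': b→19
  n19 'cbb': a→20
  n20 'cbba': d→21
  n21 'cbbad': ·  ←P3
  n22 'a': b→23
  n23 'ab': c→24
  n24 'abc': ·  ←P4
  n25 'db': a→26
  n26 'dba': c→27
  n27 'dbac': ·  ←P5
  n28 'cc': a→29
  n29 'cca': c→30
  n30 'ccac': ·  ←P6
  n31 'bc': ·  ←P7

BFS fail/out derivation:
  fail(1) 'd': from fail(0)=0 chase 'd': 0 ⇒ 0;  out=∅∪out(0)=∅
  fail(11) 'b': from fail(0)=0 chase 'b': 0 ⇒ 0;  out=∅∪out(0)=∅
  fail(17) 'c': from fail(0)=0 chase 'c': 0 ⇒ 0;  out=∅∪out(0)=∅
  fail(22) 'a': from fail(0)=0 chase 'a': 0 ⇒ 0;  out=∅∪out(0)=∅
  fail(2) 'dd': from fail(1)=0 chase 'd': 0 ⇒ 1;  out=∅∪out(1)=∅
  fail(7) 'dc': from fail(1)=0 chase 'c': 0 ⇒ 17;  out=∅∪out(17)=∅
  fail(12) 'bb': from fail(11)=0 chase 'b': 0 ⇒ 11;  out=∅∪out(11)=∅
  fail(18) 'cb': from fail(17)=0 chase 'b': 0 ⇒ 11;  out=∅∪out(11)=∅
  fail(23) 'ab': from fail(22)=0 chase 'b': 0 ⇒ 11;  out=∅∪out(11)=∅
  fail(25) 'db': from fail(1)=0 chase 'b': 0 ⇒ 11;  out=∅∪out(11)=∅
  fail(28) 'cc': from fail(17)=0 chase 'c': 0 ⇒ 17;  out=∅∪out(17)=∅
  fail(31) 'bc': from fail(11)=0 chase 'c': 0 ⇒ 17;  out={7}∪out(17)={7}
  fail(3) 'ddb': from fail(2)=1 chase 'b': 1 ⇒ 25;  out=∅∪out(25)=∅
  fail(8) 'dcd': from fail(7)=17 chase 'd': 17→0 ⇒ 1;  out=∅∪out(1)=∅
  fail(13) 'bbc': from fail(12)=11 chase 'c': 11 ⇒ 31;  out=∅∪out(31)={7}
  fail(19) 'cbb': from fail(18)=11 chase 'b': 11 ⇒ 12;  out=∅∪out(12)=∅
  fail(24) 'abc': from fail(23)=11 chase 'c': 11 ⇒ 31;  out={4}∪out(31)={4,7}
  fail(26) 'dba': from fail(25)=11 chase 'a': 11→0 ⇒ 22;  out=∅∪out(22)=∅
  fail(29) 'cca': from fail(28)=17 chase 'a': 17→0 ⇒ 22;  out=∅∪out(22)=∅
  fail(4) 'ddbb': from fail(3)=25 chase 'b': 25→11 ⇒ 12;  out=∅∪out(12)=∅
  fail(9) 'dcdd': from fail(8)=1 chase 'd': 1 ⇒ 2;  out=∅∪out(2)=∅
  fail(14) 'bbcc': from fail(13)=31 chase 'c': 31→17 ⇒ 28;  out=∅∪out(28)=∅
  fail(20) 'cbba': from fail(19)=12 chase 'a': 12→11→0 ⇒ 22;  out=∅∪out(22)=∅
  fail(27) 'dbac': from fail(26)=22 chase 'c': 22→0 ⇒ 17;  out={5}∪out(17)={5}
  fail(30) 'ccac': from fail(29)=22 chase 'c': 22→0 ⇒ 17;  out={6}∪out(17)={6}
  fail(5) 'ddbba': from fail(4)=12 chase 'a': 12→11→0 ⇒ 22;  out=∅∪out(22)=∅
  fail(10) 'dcddc': from fail(9)=2 chase 'c': 2→1 ⇒ 7;  out={1}∪out(7)={1}
  fail(15) 'bbccc': from fail(14)=28 chase 'c': 28→17 ⇒ 28;  out=∅∪out(28)=∅
  fail(21) 'cbbad': from fail(20)=22 chase 'd': 22→0 ⇒ 1;  out={3}∪out(1)={3}
  fail(6) 'ddbbab': from fail(5)=22 chase 'b': 22 ⇒ 23;  out={0}∪out(23)={0}
  fail(16) 'bbcccd': from fail(15)=28 chase 'd': 28→17→0 ⇒ 1;  out={2}∪out(1)={2}

Text stream:
[0] read 'c'  n0⇒n17
[1] read 'c'  n17⇒n28
[2] read 'a'  n28⇒n29
[3] read 'c'  n29⇒n30  emit P6@[0:3]
[4] read 'b'  n30⇒n18 ·f
[5] read 'b'  n18⇒n19
[6] read 'c'  n19⇒n13 ·f  emit P7@[5:6]
[7] read 'c'  n13⇒n14
[8] read 'c'  n14⇒n15
[9] read 'd'  n15⇒n16  emit P2@[4:9]
[10] read 'd'  n16⇒n2 ·f
[11] read 'b'  n2⇒n3
[12] read 'a'  n3⇒n26 ·f
[13] read 'b'  n26⇒n23 ·f
[14] read 'c'  n23⇒n24  emit P4@[12:14],P7@[13:14]
[15] read 'b'  n24⇒n18 ·f
[16] read 'd'  n18⇒n1 ·f
[17] read 'b'  n1⇒n25
[18] read 'b'  n25⇒n12 ·f
[19] read 'c'  n12⇒n13  emit P7@[18:19]
[20] read 'c'  n13⇒n14
[21] read 'c'  n14⇒n15
[22] read 'd'  n15⇒n16  emit P2@[17:22]
[23] read 'd'  n16⇒n2 ·f
[24] read 'c'  n2⇒n7 ·f
[25] read 'b'  n7⇒n18 ·f

Matches: [[3,6],[6,7],[9,2],[14,4],[14,7],[19,7],[22,2]]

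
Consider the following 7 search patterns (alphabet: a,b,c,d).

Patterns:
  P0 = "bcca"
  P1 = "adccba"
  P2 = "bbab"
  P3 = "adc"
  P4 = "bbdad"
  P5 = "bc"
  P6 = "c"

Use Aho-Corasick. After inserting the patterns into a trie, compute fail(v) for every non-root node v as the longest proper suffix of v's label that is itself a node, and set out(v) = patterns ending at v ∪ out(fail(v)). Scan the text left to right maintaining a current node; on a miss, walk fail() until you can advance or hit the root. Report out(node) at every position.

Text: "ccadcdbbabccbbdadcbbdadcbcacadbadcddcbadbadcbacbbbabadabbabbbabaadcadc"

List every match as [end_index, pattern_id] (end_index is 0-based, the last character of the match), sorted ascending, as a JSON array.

Construct AC machine:
Trie (insert patterns):
  0='ε' goto a→5 b→1 c→17
  1='b' goto b→11 c→2
  2='bc' goto c→3  [P5 ends]
  3='bcc' goto a→4
  4='bcca' goto ·  [P0 ends]
  5='a' goto d→6
  6='ad' goto c→7
  7='adc' goto c→8  [P3 ends]
  8='adcc' goto b→9
  9='adccb' goto a→10
  10='adccba' goto ·  [P1 ends]
  11='bb' goto a→12 d→14
  12='bba' goto b→13
  13='bbab' goto ·  [P2 ends]
  14='bbd' goto a→15
  15='bbda' goto d→16
  16='bbdad' goto ·  [P4 ends]
  17='c' goto ·  [P6 ends]

Failure links (BFS by depth):
  n1('b'): parent n0 fail=0; on 'b' 0 → fail=0;  out ∅∪∅=∅
  n5('a'): parent n0 fail=0; on 'a' 0 → fail=0;  out ∅∪∅=∅
  n17('c'): parent n0 fail=0; on 'c' 0 → fail=0;  out {6}∪∅={6}
  n2('bc'): parent n1 fail=0; on 'c' 0 → fail=17;  out {5}∪{6}={5,6}
  n6('ad'): parent n5 fail=0; on 'd' 0 → fail=0;  out ∅∪∅=∅
  n11('bb'): parent n1 fail=0; on 'b' 0 → fail=1;  out ∅∪∅=∅
  n3('bcc'): parent n2 fail=17; on 'c' 17→0 → fail=17;  out ∅∪{6}={6}
  n7('adc'): parent n6 fail=0; on 'c' 0 → fail=17;  out {3}∪{6}={3,6}
  n12('bba'): parent n11 fail=1; on 'a' 1→0 → fail=5;  out ∅∪∅=∅
  n14('bbd'): parent n11 fail=1; on 'd' 1→0 → fail=0;  out ∅∪∅=∅
  n4('bcca'): parent n3 fail=17; on 'a' 17→0 → fail=5;  out {0}∪∅={0}
  n8('adcc'): parent n7 fail=17; on 'c' 17→0 → fail=17;  out ∅∪{6}={6}
  n13('bbab'): parent n12 fail=5; on 'b' 5→0 → fail=1;  out {2}∪∅={2}
  n15('bbda'): parent n14 fail=0; on 'a' 0 → fail=5;  out ∅∪∅=∅
  n9('adccb'): parent n8 fail=17; on 'b' 17→0 → fail=1;  out ∅∪∅=∅
  n16('bbdad'): parent n15 fail=5; on 'd' 5 → fail=6;  out {4}∪∅={4}
  n10('adccba'): parent n9 fail=1; on 'a' 1→0 → fail=5;  out {1}∪∅={1}

Run:
[0] read 'c'  n0⇒n17  emit P6@[0:0]
[1] read 'c'  n17⇒n17 (fail-walked)  emit P6@[1:1]
[2] read 'a'  n17⇒n5 (fail-walked)
[3] read 'd'  n5⇒n6
[4] read 'c'  n6⇒n7  emit P3@[2:4],P6@[4:4]
[5] read 'd'  n7⇒n0 (fail-walked)
[6] read 'b'  n0⇒n1
[7] read 'b'  n1⇒n11
[8] read 'a'  n11⇒n12
[9] read 'b'  n12⇒n13  emit P2@[6:9]
[10] read 'c'  n13⇒n2 (fail-walked)  emit P5@[9:10],P6@[10:10]
[11] read 'c'  n2⇒n3  emit P6@[11:11]
[12] read 'b'  n3⇒n1 (fail-walked)
[13] read 'b'  n1⇒n11
[14] read 'd'  n11⇒n14
[15] read 'a'  n14⇒n15
[16] read 'd'  n15⇒n16  emit P4@[12:16]
[17] read 'c'  n16⇒n7 (fail-walked)  emit P3@[15:17],P6@[17:17]
[18] read 'b'  n7⇒n1 (fail-walked)
[19] read 'b'  n1⇒n11
[20] read 'd'  n11⇒n14
[21] read 'a'  n14⇒n15
[22] read 'd'  n15⇒n16  emit P4@[18:22]
[23] read 'c'  n16⇒n7 (fail-walked)  emit P3@[21:23],P6@[23:23]
[24] read 'b'  n7⇒n1 (fail-walked)
[25] read 'c'  n1⇒n2  emit P5@[24:25],P6@[25:25]
[26] read 'a'  n2⇒n5 (fail-walked)
[27] read 'c'  n5⇒n17 (fail-walked)  emit P6@[27:27]
[28] read 'a'  n17⇒n5 (fail-walked)
[29] read 'd'  n5⇒n6
[30] read 'b'  n6⇒n1 (fail-walked)
[31] read 'a'  n1⇒n5 (fail-walked)
[32] read 'd'  n5⇒n6
[33] read 'c'  n6⇒n7  emit P3@[31:33],P6@[33:33]
[34] read 'd'  n7⇒n0 (fail-walked)
[35] read 'd'  n0⇒n0
[36] read 'c'  n0⇒n17  emit P6@[36:36]
[37] read 'b'  n17⇒n1 (fail-walked)
[38] read 'a'  n1⇒n5 (fail-walked)
[39] read 'd'  n5⇒n6
[40] read 'b'  n6⇒n1 (fail-walked)
[41] read 'a'  n1⇒n5 (fail-walked)
[42] read 'd'  n5⇒n6
[43] read 'c'  n6⇒n7  emit P3@[41:43],P6@[43:43]
[44] read 'b'  n7⇒n1 (fail-walked)
[45] read 'a'  n1⇒n5 (fail-walked)
[46] read 'c'  n5⇒n17 (fail-walked)  emit P6@[46:46]
[47] read 'b'  n17⇒n1 (fail-walked)
[48] read 'b'  n1⇒n11
[49] read 'b'  n11⇒n11 (fail-walked)
[50] read 'a'  n11⇒n12
[51] read 'b'  n12⇒n13  emit P2@[48:51]
[52] read 'a'  n13⇒n5 (fail-walked)
[53] read 'd'  n5⇒n6
[54] read 'a'  n6⇒n5 (fail-walked)
[55] read 'b'  n5⇒n1 (fail-walked)
[56] read 'b'  n1⇒n11
[57] read 'a'  n11⇒n12
[58] read 'b'  n12⇒n13  emit P2@[55:58]
[59] read 'b'  n13⇒n11 (fail-walked)
[60] read 'b'  n11⇒n11 (fail-walked)
[61] read 'a'  n11⇒n12
[62] read 'b'  n12⇒n13  emit P2@[59:62]
[63] read 'a'  n13⇒n5 (fail-walked)
[64] read 'a'  n5⇒n5 (fail-walked)
[65] read 'd'  n5⇒n6
[66] read 'c'  n6⇒n7  emit P3@[64:66],P6@[66:66]
[67] read 'a'  n7⇒n5 (fail-walked)
[68] read 'd'  n5⇒n6
[69] read 'c'  n6⇒n7  emit P3@[67:69],P6@[69:69]

Matches: [[0,6],[1,6],[4,3],[4,6],[9,2],[10,5],[10,6],[11,6],[16,4],[17,3],[17,6],[22,4],[23,3],[23,6],[25,5],[25,6],[27,6],[33,3],[33,6],[36,6],[43,3],[43,6],[46,6],[51,2],[58,2],[62,2],[66,3],[66,6],[69,3],[69,6]]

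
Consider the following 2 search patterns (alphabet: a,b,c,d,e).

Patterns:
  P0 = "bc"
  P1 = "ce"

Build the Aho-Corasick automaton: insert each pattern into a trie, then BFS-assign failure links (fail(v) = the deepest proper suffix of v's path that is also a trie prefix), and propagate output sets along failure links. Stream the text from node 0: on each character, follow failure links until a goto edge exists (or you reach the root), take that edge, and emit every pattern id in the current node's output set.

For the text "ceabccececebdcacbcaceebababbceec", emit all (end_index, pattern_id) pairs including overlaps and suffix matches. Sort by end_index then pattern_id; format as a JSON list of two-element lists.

Build automaton:
Trie (insert patterns):
  n0 'ε': b→1 c→3
  n1 'b': c→2
  n2 'bc': ·  [P0 ends]
  n3 'c': e→4
  n4 'ce': ·  [P1 ends]

Failure links (BFS by depth):
  fail(1) 'b': from fail(0)=0 chase 'b': 0 ⇒ 0;  out=∅∪out(0)=∅
  fail(3) 'c': from fail(0)=0 chase 'c': 0 ⇒ 0;  out=∅∪out(0)=∅
  fail(2) 'bc': from fail(1)=0 chase 'c': 0 ⇒ 3;  out={0}∪out(3)={0}
  fail(4) 'ce': from fail(3)=0 chase 'e': 0 ⇒ 0;  out={1}∪out(0)={1}

Scan:
pos 0 'c': at 3
pos 1 'e': at 4  → match P1@[0:1]
pos 2 'a': at 0 (via fail)
pos 3 'b': at 1
pos 4 'c': at 2  → match P0@[3:4]
pos 5 'c': at 3 (via fail)
pos 6 'e': at 4  → match P1@[5:6]
pos 7 'c': at 3 (via fail)
pos 8 'e': at 4  → match P1@[7:8]
pos 9 'c': at 3 (via fail)
pos 10 'e': at 4  → match P1@[9:10]
pos 11 'b': at 1 (via fail)
pos 12 'd': at 0 (via fail)
pos 13 'c': at 3
pos 14 'a': at 0 (via fail)
pos 15 'c': at 3
pos 16 'b': at 1 (via fail)
pos 17 'c': at 2  → match P0@[16:17]
pos 18 'a': at 0 (via fail)
pos 19 'c': at 3
pos 20 'e': at 4  → match P1@[19:20]
pos 21 'e': at 0 (via fail)
pos 22 'b': at 1
pos 23 'a': at 0 (via fail)
pos 24 'b': at 1
pos 25 'a': at 0 (via fail)
pos 26 'b': at 1
pos 27 'b': at 1 (via fail)
pos 28 'c': at 2  → match P0@[27:28]
pos 29 'e': at 4 (via fail)  → match P1@[28:29]
pos 30 'e': at 0 (via fail)
pos 31 'c': at 3

All matches (sorted): [[1,1],[4,0],[6,1],[8,1],[10,1],[17,0],[20,1],[28,0],[29,1]]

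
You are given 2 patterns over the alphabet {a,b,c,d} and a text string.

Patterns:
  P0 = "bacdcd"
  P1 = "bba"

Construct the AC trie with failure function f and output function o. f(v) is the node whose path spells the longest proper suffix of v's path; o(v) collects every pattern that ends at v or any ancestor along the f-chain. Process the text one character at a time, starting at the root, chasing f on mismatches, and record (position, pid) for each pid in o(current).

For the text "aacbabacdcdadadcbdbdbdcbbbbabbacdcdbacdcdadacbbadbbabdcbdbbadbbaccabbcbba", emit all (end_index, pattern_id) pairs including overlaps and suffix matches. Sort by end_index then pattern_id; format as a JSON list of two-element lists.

Build:
Trie (insert patterns):
  n0 'ε': b→1
  n1 'b': a→2 b→7
  n2 'ba': c→3
  n3 'bac': d→4
  n4 'bacd': c→5
  n5 'bacdc': d→6
  n6 'bacdcd': ·  [P0 ends]
  n7 'bb': a→8
  n8 'bba': ·  [P1 ends]

Failure links (BFS by depth):
  n1('b'): parent n0 fail=0; on 'b' 0 → fail=0;  out ∅∪∅=∅
  n2('ba'): parent n1 fail=0; on 'a' 0 → fail=0;  out ∅∪∅=∅
  n7('bb'): parent n1 fail=0; on 'b' 0 → fail=1;  out ∅∪∅=∅
  n3('bac'): parent n2 fail=0; on 'c' 0 → fail=0;  out ∅∪∅=∅
  n8('bba'): parent n7 fail=1; on 'a' 1 → fail=2;  out {1}∪∅={1}
  n4('bacd'): parent n3 fail=0; on 'd' 0 → fail=0;  out ∅∪∅=∅
  n5('bacdc'): parent n4 fail=0; on 'c' 0 → fail=0;  out ∅∪∅=∅
  n6('bacdcd'): parent n5 fail=0; on 'd' 0 → fail=0;  out {0}∪∅={0}

Text stream:
pos 0 'a': at 0
pos 1 'a': at 0
pos 2 'c': at 0
pos 3 'b': at 1
pos 4 'a': at 2
pos 5 'b': at 1 (via fail)
pos 6 'a': at 2
pos 7 'c': at 3
pos 8 'd': at 4
pos 9 'c': at 5
pos 10 'd': at 6  emit P0@[5:10]
pos 11 'a': at 0 (via fail)
pos 12 'd': at 0
pos 13 'a': at 0
pos 14 'd': at 0
pos 15 'c': at 0
pos 16 'b': at 1
pos 17 'd': at 0 (via fail)
pos 18 'b': at 1
pos 19 'd': at 0 (via fail)
pos 20 'b': at 1
pos 21 'd': at 0 (via fail)
pos 22 'c': at 0
pos 23 'b': at 1
pos 24 'b': at 7
pos 25 'b': at 7 (via fail)
pos 26 'b': at 7 (via fail)
pos 27 'a': at 8  emit P1@[25:27]
pos 28 'b': at 1 (via fail)
pos 29 'b': at 7
pos 30 'a': at 8  emit P1@[28:30]
pos 31 'c': at 3 (via fail)
pos 32 'd': at 4
pos 33 'c': at 5
pos 34 'd': at 6  emit P0@[29:34]
pos 35 'b': at 1 (via fail)
pos 36 'a': at 2
pos 37 'c': at 3
pos 38 'd': at 4
pos 39 'c': at 5
pos 40 'd': at 6  emit P0@[35:40]
pos 41 'a': at 0 (via fail)
pos 42 'd': at 0
pos 43 'a': at 0
pos 44 'c': at 0
pos 45 'b': at 1
pos 46 'b': at 7
pos 47 'a': at 8  emit P1@[45:47]
pos 48 'd': at 0 (via fail)
pos 49 'b': at 1
pos 50 'b': at 7
pos 51 'a': at 8  emit P1@[49:51]
pos 52 'b': at 1 (via fail)
pos 53 'd': at 0 (via fail)
pos 54 'c': at 0
pos 55 'b': at 1
pos 56 'd': at 0 (via fail)
pos 57 'b': at 1
pos 58 'b': at 7
pos 59 'a': at 8  emit P1@[57:59]
pos 60 'd': at 0 (via fail)
pos 61 'b': at 1
pos 62 'b': at 7
pos 63 'a': at 8  emit P1@[61:63]
pos 64 'c': at 3 (via fail)
pos 65 'c': at 0 (via fail)
pos 66 'a': at 0
pos 67 'b': at 1
pos 68 'b': at 7
pos 69 'c': at 0 (via fail)
pos 70 'b': at 1
pos 71 'b': at 7
pos 72 'a': at 8  emit P1@[70:72]

Matches: [[10,0],[27,1],[30,1],[34,0],[40,0],[47,1],[51,1],[59,1],[63,1],[72,1]]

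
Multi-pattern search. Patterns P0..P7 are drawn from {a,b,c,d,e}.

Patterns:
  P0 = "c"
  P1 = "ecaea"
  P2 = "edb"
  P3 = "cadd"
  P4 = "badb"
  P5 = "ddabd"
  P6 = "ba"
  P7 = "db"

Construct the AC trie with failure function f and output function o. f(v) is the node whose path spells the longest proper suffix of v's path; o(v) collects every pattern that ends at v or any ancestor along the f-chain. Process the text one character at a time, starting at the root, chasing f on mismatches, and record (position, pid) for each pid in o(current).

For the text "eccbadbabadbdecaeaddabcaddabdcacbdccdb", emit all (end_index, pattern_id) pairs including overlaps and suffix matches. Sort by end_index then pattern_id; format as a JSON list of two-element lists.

Build:
Trie nodes:
  n0 'ε': b→12 c→1 d→16 e→2
  n1 'c': a→9  [P0 ends]
  n2 'e': c→3 d→7
  n3 'ec': a→4
  n4 'eca': e→5
  n5 'ecae': a→6
  n6 'ecaea': ·  [P1 ends]
  n7 'ed': b→8
  n8 'edb': ·  [P2 ends]
  n9 'ca': d→10
  n10 'cad': d→11
  n11 'cadd': ·  [P3 ends]
  n12 'b': a→13
  n13 'ba': d→14  [P6 ends]
  n14 'bad': b→15
  n15 'badb': ·  [P4 ends]
  n16 'd': b→21 d→17
  n17 'dd': a→18
  n18 'dda': b→19
  n19 'ddab': d→20
  n20 'ddabd': ·  [P5 ends]
  n21 'db': ·  [P7 ends]

Failure links (BFS by depth):
  n1('c'): parent n0 fail=0; on 'c' 0 → fail=0;  out {0}∪∅={0}
  n2('e'): parent n0 fail=0; on 'e' 0 → fail=0;  out ∅∪∅=∅
  n12('b'): parent n0 fail=0; on 'b' 0 → fail=0;  out ∅∪∅=∅
  n16('d'): parent n0 fail=0; on 'd' 0 → fail=0;  out ∅∪∅=∅
  n3('ec'): parent n2 fail=0; on 'c' 0 → fail=1;  out ∅∪{0}={0}
  n7('ed'): parent n2 fail=0; on 'd' 0 → fail=16;  out ∅∪∅=∅
  n9('ca'): parent n1 fail=0; on 'a' 0 → fail=0;  out ∅∪∅=∅
  n13('ba'): parent n12 fail=0; on 'a' 0 → fail=0;  out {6}∪∅={6}
  n17('dd'): parent n16 fail=0; on 'd' 0 → fail=16;  out ∅∪∅=∅
  n21('db'): parent n16 fail=0; on 'b' 0 → fail=12;  out {7}∪∅={7}
  n4('eca'): parent n3 fail=1; on 'a' 1 → fail=9;  out ∅∪∅=∅
  n8('edb'): parent n7 fail=16; on 'b' 16 → fail=21;  out {2}∪{7}={2,7}
  n10('cad'): parent n9 fail=0; on 'd' 0 → fail=16;  out ∅∪∅=∅
  n14('bad'): parent n13 fail=0; on 'd' 0 → fail=16;  out ∅∪∅=∅
  n18('dda'): parent n17 fail=16; on 'a' 16→0 → fail=0;  out ∅∪∅=∅
  n5('ecae'): parent n4 fail=9; on 'e' 9→0 → fail=2;  out ∅∪∅=∅
  n11('cadd'): parent n10 fail=16; on 'd' 16 → fail=17;  out {3}∪∅={3}
  n15('badb'): parent n14 fail=16; on 'b' 16 → fail=21;  out {4}∪{7}={4,7}
  n19('ddab'): parent n18 fail=0; on 'b' 0 → fail=12;  out ∅∪∅=∅
  n6('ecaea'): parent n5 fail=2; on 'a' 2→0 → fail=0;  out {1}∪∅={1}
  n20('ddabd'): parent n19 fail=12; on 'd' 12→0 → fail=16;  out {5}∪∅={5}

Scan:
i=0 'e': node 0→2
i=1 'c': node 2→3  ** P0@[1:1]
i=2 'c': node 3→1 (fail-walked)  ** P0@[2:2]
i=3 'b': node 1→12 (fail-walked)
i=4 'a': node 12→13  ** P6@[3:4]
i=5 'd': node 13→14
i=6 'b': node 14→15  ** P4@[3:6],P7@[5:6]
i=7 'a': node 15→13 (fail-walked)  ** P6@[6:7]
i=8 'b': node 13→12 (fail-walked)
i=9 'a': node 12→13  ** P6@[8:9]
i=10 'd': node 13→14
i=11 'b': node 14→15  ** P4@[8:11],P7@[10:11]
i=12 'd': node 15→16 (fail-walked)
i=13 'e': node 16→2 (fail-walked)
i=14 'c': node 2→3  ** P0@[14:14]
i=15 'a': node 3→4
i=16 'e': node 4→5
i=17 'a': node 5→6  ** P1@[13:17]
i=18 'd': node 6→16 (fail-walked)
i=19 'd': node 16→17
i=20 'a': node 17→18
i=21 'b': node 18→19
i=22 'c': node 19→1 (fail-walked)  ** P0@[22:22]
i=23 'a': node 1→9
i=24 'd': node 9→10
i=25 'd': node 10→11  ** P3@[22:25]
i=26 'a': node 11→18 (fail-walked)
i=27 'b': node 18→19
i=28 'd': node 19→20  ** P5@[24:28]
i=29 'c': node 20→1 (fail-walked)  ** P0@[29:29]
i=30 'a': node 1→9
i=31 'c': node 9→1 (fail-walked)  ** P0@[31:31]
i=32 'b': node 1→12 (fail-walked)
i=33 'd': node 12→16 (fail-walked)
i=34 'c': node 16→1 (fail-walked)  ** P0@[34:34]
i=35 'c': node 1→1 (fail-walked)  ** P0@[35:35]
i=36 'd': node 1→16 (fail-walked)
i=37 'b': node 16→21  ** P7@[36:37]

All matches (sorted): [[1,0],[2,0],[4,6],[6,4],[6,7],[7,6],[9,6],[11,4],[11,7],[14,0],[17,1],[22,0],[25,3],[28,5],[29,0],[31,0],[34,0],[35,0],[37,7]]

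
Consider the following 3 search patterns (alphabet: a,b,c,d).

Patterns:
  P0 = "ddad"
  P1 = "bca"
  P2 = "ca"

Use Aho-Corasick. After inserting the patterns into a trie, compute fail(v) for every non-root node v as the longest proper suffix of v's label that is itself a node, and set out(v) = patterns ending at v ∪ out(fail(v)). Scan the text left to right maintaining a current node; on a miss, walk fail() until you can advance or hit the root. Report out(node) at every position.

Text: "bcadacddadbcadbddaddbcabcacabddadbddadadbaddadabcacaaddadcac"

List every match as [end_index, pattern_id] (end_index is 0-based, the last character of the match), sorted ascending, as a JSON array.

Build automaton:
Trie nodes:
  n0 'ε': b→5 c→8 d→1
  n1 'd': d→2
  n2 'dd': a→3
  n3 'dda': d→4
  n4 'ddad': ·  [P0 ends]
  n5 'b': c→6
  n6 'bc': a→7
  n7 'bca': ·  [P1 ends]
  n8 'c': a→9
  n9 'ca': ·  [P2 ends]

Failure links (BFS by depth):
  fail(1) 'd': from fail(0)=0 chase 'd': 0 ⇒ 0;  out=∅∪out(0)=∅
  fail(5) 'b': from fail(0)=0 chase 'b': 0 ⇒ 0;  out=∅∪out(0)=∅
  fail(8) 'c': from fail(0)=0 chase 'c': 0 ⇒ 0;  out=∅∪out(0)=∅
  fail(2) 'dd': from fail(1)=0 chase 'd': 0 ⇒ 1;  out=∅∪out(1)=∅
  fail(6) 'bc': from fail(5)=0 chase 'c': 0 ⇒ 8;  out=∅∪out(8)=∅
  fail(9) 'ca': from fail(8)=0 chase 'a': 0 ⇒ 0;  out={2}∪out(0)={2}
  fail(3) 'dda': from fail(2)=1 chase 'a': 1→0 ⇒ 0;  out=∅∪out(0)=∅
  fail(7) 'bca': from fail(6)=8 chase 'a': 8 ⇒ 9;  out={1}∪out(9)={1,2}
  fail(4) 'ddad': from fail(3)=0 chase 'd': 0 ⇒ 1;  out={0}∪out(1)={0}

Text stream:
i=0 'b': node 0→5
i=1 'c': node 5→6
i=2 'a': node 6→7  → match P1@[0:2],P2@[1:2]
i=3 'd': node 7→1 (via fail)
i=4 'a': node 1→0 (via fail)
i=5 'c': node 0→8
i=6 'd': node 8→1 (via fail)
i=7 'd': node 1→2
i=8 'a': node 2→3
i=9 'd': node 3→4  → match P0@[6:9]
i=10 'b': node 4→5 (via fail)
i=11 'c': node 5→6
i=12 'a': node 6→7  → match P1@[10:12],P2@[11:12]
i=13 'd': node 7→1 (via fail)
i=14 'b': node 1→5 (via fail)
i=15 'd': node 5→1 (via fail)
i=16 'd': node 1→2
i=17 'a': node 2→3
i=18 'd': node 3→4  → match P0@[15:18]
i=19 'd': node 4→2 (via fail)
i=20 'b': node 2→5 (via fail)
i=21 'c': node 5→6
i=22 'a': node 6→7  → match P1@[20:22],P2@[21:22]
i=23 'b': node 7→5 (via fail)
i=24 'c': node 5→6
i=25 'a': node 6→7  → match P1@[23:25],P2@[24:25]
i=26 'c': node 7→8 (via fail)
i=27 'a': node 8→9  → match P2@[26:27]
i=28 'b': node 9→5 (via fail)
i=29 'd': node 5→1 (via fail)
i=30 'd': node 1→2
i=31 'a': node 2→3
i=32 'd': node 3→4  → match P0@[29:32]
i=33 'b': node 4→5 (via fail)
i=34 'd': node 5→1 (via fail)
i=35 'd': node 1→2
i=36 'a': node 2→3
i=37 'd': node 3→4  → match P0@[34:37]
i=38 'a': node 4→0 (via fail)
i=39 'd': node 0→1
i=40 'b': node 1→5 (via fail)
i=41 'a': node 5→0 (via fail)
i=42 'd': node 0→1
i=43 'd': node 1→2
i=44 'a': node 2→3
i=45 'd': node 3→4  → match P0@[42:45]
i=46 'a': node 4→0 (via fail)
i=47 'b': node 0→5
i=48 'c': node 5→6
i=49 'a': node 6→7  → match P1@[47:49],P2@[48:49]
i=50 'c': node 7→8 (via fail)
i=51 'a': node 8→9  → match P2@[50:51]
i=52 'a': node 9→0 (via fail)
i=53 'd': node 0→1
i=54 'd': node 1→2
i=55 'a': node 2→3
i=56 'd': node 3→4  → match P0@[53:56]
i=57 'c': node 4→8 (via fail)
i=58 'a': node 8→9  → match P2@[57:58]
i=59 'c': node 9→8 (via fail)

Result: [[2,1],[2,2],[9,0],[12,1],[12,2],[18,0],[22,1],[22,2],[25,1],[25,2],[27,2],[32,0],[37,0],[45,0],[49,1],[49,2],[51,2],[56,0],[58,2]]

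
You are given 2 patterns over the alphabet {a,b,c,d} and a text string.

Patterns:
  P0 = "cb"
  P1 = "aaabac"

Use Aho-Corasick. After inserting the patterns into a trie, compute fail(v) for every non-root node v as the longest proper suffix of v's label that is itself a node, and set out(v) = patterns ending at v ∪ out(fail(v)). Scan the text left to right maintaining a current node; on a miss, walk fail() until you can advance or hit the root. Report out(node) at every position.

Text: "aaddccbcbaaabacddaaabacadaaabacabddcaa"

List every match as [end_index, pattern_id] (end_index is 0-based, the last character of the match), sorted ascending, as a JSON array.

Construct AC machine:
Trie (insert patterns):
  n0 'ε': a→3 c→1
  n1 'c': b→2
  n2 'cb': ·  ←P0
  n3 'a': a→4
  n4 'aa': a→5
  n5 'aaa': b→6
  n6 'aaab': a→7
  n7 'aaaba': c→8
  n8 'aaabac': ·  ←P1

BFS fail/out derivation:
  n1('c'): parent n0 fail=0; on 'c' 0 → fail=0;  out ∅∪∅=∅
  n3('a'): parent n0 fail=0; on 'a' 0 → fail=0;  out ∅∪∅=∅
  n2('cb'): parent n1 fail=0; on 'b' 0 → fail=0;  out {0}∪∅={0}
  n4('aa'): parent n3 fail=0; on 'a' 0 → fail=3;  out ∅∪∅=∅
  n5('aaa'): parent n4 fail=3; on 'a' 3 → fail=4;  out ∅∪∅=∅
  n6('aaab'): parent n5 fail=4; on 'b' 4→3→0 → fail=0;  out ∅∪∅=∅
  n7('aaaba'): parent n6 fail=0; on 'a' 0 → fail=3;  out ∅∪∅=∅
  n8('aaabac'): parent n7 fail=3; on 'c' 3→0 → fail=1;  out {1}∪∅={1}

Scan:
[0] read 'a'  n0⇒n3
[1] read 'a'  n3⇒n4
[2] read 'd'  n4⇒n0 ·f
[3] read 'd'  n0⇒n0
[4] read 'c'  n0⇒n1
[5] read 'c'  n1⇒n1 ·f
[6] read 'b'  n1⇒n2  ** P0@[5:6]
[7] read 'c'  n2⇒n1 ·f
[8] read 'b'  n1⇒n2  ** P0@[7:8]
[9] read 'a'  n2⇒n3 ·f
[10] read 'a'  n3⇒n4
[11] read 'a'  n4⇒n5
[12] read 'b'  n5⇒n6
[13] read 'a'  n6⇒n7
[14] read 'c'  n7⇒n8  ** P1@[9:14]
[15] read 'd'  n8⇒n0 ·f
[16] read 'd'  n0⇒n0
[17] read 'a'  n0⇒n3
[18] read 'a'  n3⇒n4
[19] read 'a'  n4⇒n5
[20] read 'b'  n5⇒n6
[21] read 'a'  n6⇒n7
[22] read 'c'  n7⇒n8  ** P1@[17:22]
[23] read 'a'  n8⇒n3 ·f
[24] read 'd'  n3⇒n0 ·f
[25] read 'a'  n0⇒n3
[26] read 'a'  n3⇒n4
[27] read 'a'  n4⇒n5
[28] read 'b'  n5⇒n6
[29] read 'a'  n6⇒n7
[30] read 'c'  n7⇒n8  ** P1@[25:30]
[31] read 'a'  n8⇒n3 ·f
[32] read 'b'  n3⇒n0 ·f
[33] read 'd'  n0⇒n0
[34] read 'd'  n0⇒n0
[35] read 'c'  n0⇒n1
[36] read 'a'  n1⇒n3 ·f
[37] read 'a'  n3⇒n4

Matches: [[6,0],[8,0],[14,1],[22,1],[30,1]]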